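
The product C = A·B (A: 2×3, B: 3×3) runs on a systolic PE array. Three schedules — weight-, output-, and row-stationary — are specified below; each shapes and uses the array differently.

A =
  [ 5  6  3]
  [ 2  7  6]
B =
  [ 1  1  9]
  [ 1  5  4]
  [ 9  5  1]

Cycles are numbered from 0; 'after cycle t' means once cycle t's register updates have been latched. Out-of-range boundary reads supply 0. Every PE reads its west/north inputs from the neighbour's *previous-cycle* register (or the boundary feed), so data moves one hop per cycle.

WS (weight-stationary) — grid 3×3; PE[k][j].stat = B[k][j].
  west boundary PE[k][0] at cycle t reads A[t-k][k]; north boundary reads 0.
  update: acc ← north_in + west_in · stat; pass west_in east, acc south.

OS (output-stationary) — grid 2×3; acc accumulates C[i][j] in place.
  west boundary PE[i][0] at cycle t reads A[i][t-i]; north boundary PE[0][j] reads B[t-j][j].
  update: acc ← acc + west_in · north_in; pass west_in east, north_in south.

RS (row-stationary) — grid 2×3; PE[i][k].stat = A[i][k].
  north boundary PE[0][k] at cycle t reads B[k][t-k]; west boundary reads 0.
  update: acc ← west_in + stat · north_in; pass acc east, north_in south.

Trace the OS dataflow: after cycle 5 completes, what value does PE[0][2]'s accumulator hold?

OS 2×3: PE[0][2] cycle-by-cycle (with neighbour feeds):
  0: (0,1).acc=0  regs=<0,0>
  0: (0,2).acc=0  regs=<0,0>
  1: (0,1).acc=5  regs=<5,1>
  1: (0,2).acc=0  regs=<0,0>
  2: (0,1).acc=35  regs=<6,5>
  2: (0,2).acc=45  regs=<5,9>
  3: (0,1).acc=50  regs=<3,5>
  3: (0,2).acc=69  regs=<6,4>
  4: (0,1).acc=50  regs=<0,0>
  4: (0,2).acc=72  regs=<3,1>
  5: (0,1).acc=50  regs=<0,0>
  5: (0,2).acc=72  regs=<0,0>

PE[0][2].acc = 72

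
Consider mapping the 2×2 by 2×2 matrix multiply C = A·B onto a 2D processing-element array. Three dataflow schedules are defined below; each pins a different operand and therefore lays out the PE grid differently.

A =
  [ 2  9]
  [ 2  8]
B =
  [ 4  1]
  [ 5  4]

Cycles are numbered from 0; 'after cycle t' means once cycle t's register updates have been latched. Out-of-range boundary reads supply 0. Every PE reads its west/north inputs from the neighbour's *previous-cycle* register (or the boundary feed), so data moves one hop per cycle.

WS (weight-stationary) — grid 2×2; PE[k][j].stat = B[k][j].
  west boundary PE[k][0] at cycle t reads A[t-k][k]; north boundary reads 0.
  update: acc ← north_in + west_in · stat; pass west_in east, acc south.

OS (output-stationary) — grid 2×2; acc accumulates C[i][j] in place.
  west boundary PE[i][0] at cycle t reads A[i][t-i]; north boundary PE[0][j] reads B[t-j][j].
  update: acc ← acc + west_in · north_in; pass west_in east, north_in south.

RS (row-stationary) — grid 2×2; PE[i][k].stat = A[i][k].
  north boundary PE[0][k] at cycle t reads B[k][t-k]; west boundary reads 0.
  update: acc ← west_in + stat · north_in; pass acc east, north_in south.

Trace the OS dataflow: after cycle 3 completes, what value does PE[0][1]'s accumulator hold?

OS (2×2). Following PE[0][1] plus its west/north inputs:
  t=0 PE[0][0]: acc=8 h=2 v=4
  t=0 PE[0][1]: acc=0 h=0 v=0
  t=1 PE[0][0]: acc=53 h=9 v=5
  t=1 PE[0][1]: acc=2 h=2 v=1
  t=2 PE[0][0]: acc=53 h=0 v=0
  t=2 PE[0][1]: acc=38 h=9 v=4
  t=3 PE[0][0]: acc=53 h=0 v=0
  t=3 PE[0][1]: acc=38 h=0 v=0

PE[0][1].acc = 38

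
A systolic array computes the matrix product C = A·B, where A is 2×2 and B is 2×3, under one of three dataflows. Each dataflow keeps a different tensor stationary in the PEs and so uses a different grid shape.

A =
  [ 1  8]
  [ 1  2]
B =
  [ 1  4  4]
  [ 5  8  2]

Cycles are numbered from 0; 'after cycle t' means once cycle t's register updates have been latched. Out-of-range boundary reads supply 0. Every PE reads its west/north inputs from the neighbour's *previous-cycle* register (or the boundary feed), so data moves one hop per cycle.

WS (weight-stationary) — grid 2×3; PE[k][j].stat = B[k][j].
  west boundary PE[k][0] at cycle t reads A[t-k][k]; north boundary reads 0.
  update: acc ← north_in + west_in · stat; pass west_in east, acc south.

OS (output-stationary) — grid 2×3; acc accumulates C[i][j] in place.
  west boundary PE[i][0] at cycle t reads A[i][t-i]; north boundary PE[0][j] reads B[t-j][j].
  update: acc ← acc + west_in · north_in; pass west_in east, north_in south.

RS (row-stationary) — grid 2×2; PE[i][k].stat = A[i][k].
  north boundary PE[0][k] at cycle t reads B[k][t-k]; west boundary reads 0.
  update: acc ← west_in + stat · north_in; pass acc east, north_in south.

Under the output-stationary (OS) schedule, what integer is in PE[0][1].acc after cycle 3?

OS 2×3: PE[0][1] cycle-by-cycle (with neighbour feeds):
  step 0 · PE0,0: acc=1; fwd→1 fwd↓1
  step 0 · PE0,1: acc=0; fwd→0 fwd↓0
  step 1 · PE0,0: acc=41; fwd→8 fwd↓5
  step 1 · PE0,1: acc=4; fwd→1 fwd↓4
  step 2 · PE0,0: acc=41; fwd→0 fwd↓0
  step 2 · PE0,1: acc=68; fwd→8 fwd↓8
  step 3 · PE0,0: acc=41; fwd→0 fwd↓0
  step 3 · PE0,1: acc=68; fwd→0 fwd↓0

PE[0][1].acc = 68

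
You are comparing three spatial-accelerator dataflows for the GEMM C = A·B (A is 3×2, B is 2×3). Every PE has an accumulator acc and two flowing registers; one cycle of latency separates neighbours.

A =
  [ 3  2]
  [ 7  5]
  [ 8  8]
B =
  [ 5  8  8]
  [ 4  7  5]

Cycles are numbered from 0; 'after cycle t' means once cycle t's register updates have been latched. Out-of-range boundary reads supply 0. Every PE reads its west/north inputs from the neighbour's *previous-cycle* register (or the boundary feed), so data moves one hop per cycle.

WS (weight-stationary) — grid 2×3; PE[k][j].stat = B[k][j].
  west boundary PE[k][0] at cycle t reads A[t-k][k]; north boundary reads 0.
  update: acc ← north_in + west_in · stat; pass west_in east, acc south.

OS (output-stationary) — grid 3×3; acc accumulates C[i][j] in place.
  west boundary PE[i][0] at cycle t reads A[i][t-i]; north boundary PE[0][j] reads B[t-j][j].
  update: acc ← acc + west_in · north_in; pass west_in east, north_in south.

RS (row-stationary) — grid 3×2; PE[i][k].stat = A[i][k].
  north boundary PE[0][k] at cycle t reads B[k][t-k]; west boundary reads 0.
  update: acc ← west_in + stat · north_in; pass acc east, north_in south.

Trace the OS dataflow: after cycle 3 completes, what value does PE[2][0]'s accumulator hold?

Tracing OS — 3×3 array, target PE[2][0]:
  [0] (1,0) acc=0 (h:0 v:0)
  [0] (2,0) acc=0 (h:0 v:0)
  [1] (1,0) acc=35 (h:7 v:5)
  [1] (2,0) acc=0 (h:0 v:0)
  [2] (1,0) acc=55 (h:5 v:4)
  [2] (2,0) acc=40 (h:8 v:5)
  [3] (1,0) acc=55 (h:0 v:0)
  [3] (2,0) acc=72 (h:8 v:4)

PE[2][0].acc = 72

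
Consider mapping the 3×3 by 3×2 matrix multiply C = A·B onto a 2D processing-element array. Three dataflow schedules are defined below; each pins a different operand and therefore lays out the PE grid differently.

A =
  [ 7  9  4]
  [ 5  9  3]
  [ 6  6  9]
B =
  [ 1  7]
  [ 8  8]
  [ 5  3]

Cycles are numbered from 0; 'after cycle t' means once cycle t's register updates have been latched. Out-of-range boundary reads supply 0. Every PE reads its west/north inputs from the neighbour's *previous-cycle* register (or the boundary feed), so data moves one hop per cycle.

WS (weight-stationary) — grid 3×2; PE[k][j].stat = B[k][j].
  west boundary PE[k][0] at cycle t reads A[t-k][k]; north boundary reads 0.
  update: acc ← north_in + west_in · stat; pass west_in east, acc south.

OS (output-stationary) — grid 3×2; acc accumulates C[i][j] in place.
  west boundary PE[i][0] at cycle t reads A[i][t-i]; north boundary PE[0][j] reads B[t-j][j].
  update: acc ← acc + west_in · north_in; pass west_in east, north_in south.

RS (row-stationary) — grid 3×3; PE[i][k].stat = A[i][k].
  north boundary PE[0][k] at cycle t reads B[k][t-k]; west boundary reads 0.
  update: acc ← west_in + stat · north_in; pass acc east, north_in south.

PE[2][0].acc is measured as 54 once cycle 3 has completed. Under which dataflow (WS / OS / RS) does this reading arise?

— WS: 3×2; PE[2][0] trace:
  after 0 — PE[2][0] acc=0, pass-E 0, pass-S 0
  after 1 — PE[2][0] acc=0, pass-E 0, pass-S 0
  after 2 — PE[2][0] acc=99, pass-E 4, pass-S 99
  after 3 — PE[2][0] acc=92, pass-E 3, pass-S 92
— OS: 3×2; PE[2][0] trace:
  after 0 — PE[2][0] acc=0, pass-E 0, pass-S 0
  after 1 — PE[2][0] acc=0, pass-E 0, pass-S 0
  after 2 — PE[2][0] acc=6, pass-E 6, pass-S 1
  after 3 — PE[2][0] acc=54, pass-E 6, pass-S 8
— RS: 3×3; PE[2][0] trace:
  after 0 — PE[2][0] acc=0, pass-E 0, pass-S 0
  after 1 — PE[2][0] acc=0, pass-E 0, pass-S 0
  after 2 — PE[2][0] acc=6, pass-E 6, pass-S 1
  after 3 — PE[2][0] acc=42, pass-E 42, pass-S 7

dataflow = OS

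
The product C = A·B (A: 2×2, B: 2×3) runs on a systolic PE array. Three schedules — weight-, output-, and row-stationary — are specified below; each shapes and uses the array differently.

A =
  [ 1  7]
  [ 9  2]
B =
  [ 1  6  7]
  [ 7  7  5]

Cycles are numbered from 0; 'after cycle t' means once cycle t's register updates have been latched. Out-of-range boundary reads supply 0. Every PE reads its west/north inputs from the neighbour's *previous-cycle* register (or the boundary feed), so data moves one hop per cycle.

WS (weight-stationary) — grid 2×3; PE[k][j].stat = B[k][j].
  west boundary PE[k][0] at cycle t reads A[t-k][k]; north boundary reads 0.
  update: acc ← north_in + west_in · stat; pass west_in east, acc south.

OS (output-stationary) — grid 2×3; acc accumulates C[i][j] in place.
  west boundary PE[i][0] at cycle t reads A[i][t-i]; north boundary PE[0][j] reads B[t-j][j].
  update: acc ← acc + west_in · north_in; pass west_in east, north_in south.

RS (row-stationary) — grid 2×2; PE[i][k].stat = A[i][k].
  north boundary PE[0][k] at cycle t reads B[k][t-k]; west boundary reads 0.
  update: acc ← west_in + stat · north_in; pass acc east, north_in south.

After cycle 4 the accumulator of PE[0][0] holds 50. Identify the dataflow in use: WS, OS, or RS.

dataflow = OS

Under WS (2×3), PE[0][0]:
  cycle 0: PE[0][0] → acc 1, east 1, south 1
  cycle 1: PE[0][0] → acc 9, east 9, south 9
  cycle 2: PE[0][0] → acc 0, east 0, south 0
  cycle 3: PE[0][0] → acc 0, east 0, south 0
  cycle 4: PE[0][0] → acc 0, east 0, south 0
Under OS (2×3), PE[0][0]:
  cycle 0: PE[0][0] → acc 1, east 1, south 1
  cycle 1: PE[0][0] → acc 50, east 7, south 7
  cycle 2: PE[0][0] → acc 50, east 0, south 0
  cycle 3: PE[0][0] → acc 50, east 0, south 0
  cycle 4: PE[0][0] → acc 50, east 0, south 0
Under RS (2×2), PE[0][0]:
  cycle 0: PE[0][0] → acc 1, east 1, south 1
  cycle 1: PE[0][0] → acc 6, east 6, south 6
  cycle 2: PE[0][0] → acc 7, east 7, south 7
  cycle 3: PE[0][0] → acc 0, east 0, south 0
  cycle 4: PE[0][0] → acc 0, east 0, south 0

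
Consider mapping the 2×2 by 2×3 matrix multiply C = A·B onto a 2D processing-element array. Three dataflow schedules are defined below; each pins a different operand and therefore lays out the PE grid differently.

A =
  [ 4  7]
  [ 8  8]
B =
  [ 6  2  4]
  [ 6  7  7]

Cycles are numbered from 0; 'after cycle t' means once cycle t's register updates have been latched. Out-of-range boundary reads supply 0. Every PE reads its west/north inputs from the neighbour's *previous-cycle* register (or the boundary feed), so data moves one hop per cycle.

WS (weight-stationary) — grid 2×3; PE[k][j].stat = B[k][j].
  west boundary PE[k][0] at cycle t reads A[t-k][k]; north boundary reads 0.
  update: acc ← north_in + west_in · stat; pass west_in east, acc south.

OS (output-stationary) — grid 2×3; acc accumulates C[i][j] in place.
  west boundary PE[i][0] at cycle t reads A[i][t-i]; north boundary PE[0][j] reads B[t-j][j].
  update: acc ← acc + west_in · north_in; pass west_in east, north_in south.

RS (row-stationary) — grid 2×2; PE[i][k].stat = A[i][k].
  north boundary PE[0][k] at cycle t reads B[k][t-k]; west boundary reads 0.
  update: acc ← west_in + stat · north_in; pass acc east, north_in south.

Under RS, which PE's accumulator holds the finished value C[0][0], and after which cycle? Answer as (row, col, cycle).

(row, col, cycle) = (0, 1, 1)

RS — PE[0][1] is where C[0][0] collects:
  t=0 PE[0][1]: acc=0 h=0 v=0
  t=1 PE[0][1]: acc=66 h=66 v=6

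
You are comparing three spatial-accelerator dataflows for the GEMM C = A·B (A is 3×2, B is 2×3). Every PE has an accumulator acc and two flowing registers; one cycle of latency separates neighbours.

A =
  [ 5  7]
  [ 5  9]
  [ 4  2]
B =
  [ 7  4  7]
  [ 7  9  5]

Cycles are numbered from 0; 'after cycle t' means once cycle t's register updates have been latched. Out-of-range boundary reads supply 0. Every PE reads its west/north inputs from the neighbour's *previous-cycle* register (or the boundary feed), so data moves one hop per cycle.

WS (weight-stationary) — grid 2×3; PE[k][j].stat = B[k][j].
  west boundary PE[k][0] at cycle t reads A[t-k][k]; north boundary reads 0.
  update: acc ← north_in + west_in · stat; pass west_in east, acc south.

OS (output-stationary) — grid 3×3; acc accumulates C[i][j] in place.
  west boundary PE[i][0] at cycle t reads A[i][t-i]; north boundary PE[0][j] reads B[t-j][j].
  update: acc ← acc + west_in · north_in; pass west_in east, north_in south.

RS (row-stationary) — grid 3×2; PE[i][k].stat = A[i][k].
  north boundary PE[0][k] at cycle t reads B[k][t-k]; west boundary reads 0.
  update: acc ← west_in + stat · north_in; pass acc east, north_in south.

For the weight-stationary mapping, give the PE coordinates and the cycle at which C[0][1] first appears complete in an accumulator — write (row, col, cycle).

(row, col, cycle) = (1, 1, 2)

WS — PE[1][1] is where C[0][1] collects:
  cycle 0: PE[1][1] → acc 0, east 0, south 0
  cycle 1: PE[1][1] → acc 0, east 0, south 0
  cycle 2: PE[1][1] → acc 83, east 7, south 83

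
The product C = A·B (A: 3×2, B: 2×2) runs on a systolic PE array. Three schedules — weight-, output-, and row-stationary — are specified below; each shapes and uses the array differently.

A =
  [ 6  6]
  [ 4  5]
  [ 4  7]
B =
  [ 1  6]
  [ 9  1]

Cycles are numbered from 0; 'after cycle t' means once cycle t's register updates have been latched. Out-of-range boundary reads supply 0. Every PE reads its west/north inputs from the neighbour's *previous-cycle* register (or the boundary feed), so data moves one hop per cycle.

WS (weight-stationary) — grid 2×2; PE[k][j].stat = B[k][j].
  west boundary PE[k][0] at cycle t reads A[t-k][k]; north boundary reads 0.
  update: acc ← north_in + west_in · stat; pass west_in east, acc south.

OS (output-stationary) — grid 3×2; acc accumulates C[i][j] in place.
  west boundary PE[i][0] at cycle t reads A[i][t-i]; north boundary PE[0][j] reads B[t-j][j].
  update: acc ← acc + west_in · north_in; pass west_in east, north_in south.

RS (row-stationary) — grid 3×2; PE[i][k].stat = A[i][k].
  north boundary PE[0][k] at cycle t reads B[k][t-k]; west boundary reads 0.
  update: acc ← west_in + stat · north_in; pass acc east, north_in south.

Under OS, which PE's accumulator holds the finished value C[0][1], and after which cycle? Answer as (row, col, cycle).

(row, col, cycle) = (0, 1, 2)

OS: C[0][1] accumulates in PE[0][1]:
  0: (0,1).acc=0  regs=<0,0>
  1: (0,1).acc=36  regs=<6,6>
  2: (0,1).acc=42  regs=<6,1>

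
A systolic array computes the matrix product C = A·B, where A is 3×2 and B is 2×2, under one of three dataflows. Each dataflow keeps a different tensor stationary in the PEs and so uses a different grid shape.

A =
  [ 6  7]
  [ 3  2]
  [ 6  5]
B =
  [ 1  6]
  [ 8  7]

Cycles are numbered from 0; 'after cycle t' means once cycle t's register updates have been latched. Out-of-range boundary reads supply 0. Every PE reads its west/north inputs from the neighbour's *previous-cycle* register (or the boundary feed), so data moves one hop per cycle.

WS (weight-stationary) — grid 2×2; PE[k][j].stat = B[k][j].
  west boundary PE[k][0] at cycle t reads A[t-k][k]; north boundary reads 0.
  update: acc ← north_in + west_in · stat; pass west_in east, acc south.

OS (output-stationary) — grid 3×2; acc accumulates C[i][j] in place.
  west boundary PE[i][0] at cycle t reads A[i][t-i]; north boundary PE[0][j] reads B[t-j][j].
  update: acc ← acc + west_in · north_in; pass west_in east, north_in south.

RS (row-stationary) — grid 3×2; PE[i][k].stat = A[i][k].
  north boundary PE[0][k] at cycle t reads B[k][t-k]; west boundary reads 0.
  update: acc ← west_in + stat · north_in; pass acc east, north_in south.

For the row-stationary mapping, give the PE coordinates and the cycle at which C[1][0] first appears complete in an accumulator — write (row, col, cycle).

(row, col, cycle) = (1, 1, 2)

RS — PE[1][1] is where C[1][0] collects:
  after 0 — PE[1][1] acc=0, pass-E 0, pass-S 0
  after 1 — PE[1][1] acc=0, pass-E 0, pass-S 0
  after 2 — PE[1][1] acc=19, pass-E 19, pass-S 8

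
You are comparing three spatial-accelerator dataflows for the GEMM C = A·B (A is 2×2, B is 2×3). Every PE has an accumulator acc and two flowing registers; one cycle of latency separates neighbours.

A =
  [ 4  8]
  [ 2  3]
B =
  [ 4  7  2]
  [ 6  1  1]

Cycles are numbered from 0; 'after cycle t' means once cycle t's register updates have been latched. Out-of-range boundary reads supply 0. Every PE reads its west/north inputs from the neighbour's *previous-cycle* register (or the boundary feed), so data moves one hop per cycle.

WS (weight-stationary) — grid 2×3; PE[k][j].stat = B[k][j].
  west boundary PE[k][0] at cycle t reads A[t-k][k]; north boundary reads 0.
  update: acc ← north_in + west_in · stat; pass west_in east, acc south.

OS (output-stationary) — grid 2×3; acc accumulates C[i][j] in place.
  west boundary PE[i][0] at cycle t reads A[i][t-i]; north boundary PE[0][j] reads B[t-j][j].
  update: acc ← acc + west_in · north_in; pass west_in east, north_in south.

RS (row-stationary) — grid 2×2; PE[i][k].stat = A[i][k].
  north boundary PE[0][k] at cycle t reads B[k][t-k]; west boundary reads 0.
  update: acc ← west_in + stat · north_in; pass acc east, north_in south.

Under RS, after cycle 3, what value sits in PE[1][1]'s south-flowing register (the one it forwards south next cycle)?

RS 2×2: PE[1][1] cycle-by-cycle (with neighbour feeds):
  cycle 0: PE[0][1] → acc 0, east 0, south 0
  cycle 0: PE[1][0] → acc 0, east 0, south 0
  cycle 0: PE[1][1] → acc 0, east 0, south 0
  cycle 1: PE[0][1] → acc 64, east 64, south 6
  cycle 1: PE[1][0] → acc 8, east 8, south 4
  cycle 1: PE[1][1] → acc 0, east 0, south 0
  cycle 2: PE[0][1] → acc 36, east 36, south 1
  cycle 2: PE[1][0] → acc 14, east 14, south 7
  cycle 2: PE[1][1] → acc 26, east 26, south 6
  cycle 3: PE[0][1] → acc 16, east 16, south 1
  cycle 3: PE[1][0] → acc 4, east 4, south 2
  cycle 3: PE[1][1] → acc 17, east 17, south 1

register = 1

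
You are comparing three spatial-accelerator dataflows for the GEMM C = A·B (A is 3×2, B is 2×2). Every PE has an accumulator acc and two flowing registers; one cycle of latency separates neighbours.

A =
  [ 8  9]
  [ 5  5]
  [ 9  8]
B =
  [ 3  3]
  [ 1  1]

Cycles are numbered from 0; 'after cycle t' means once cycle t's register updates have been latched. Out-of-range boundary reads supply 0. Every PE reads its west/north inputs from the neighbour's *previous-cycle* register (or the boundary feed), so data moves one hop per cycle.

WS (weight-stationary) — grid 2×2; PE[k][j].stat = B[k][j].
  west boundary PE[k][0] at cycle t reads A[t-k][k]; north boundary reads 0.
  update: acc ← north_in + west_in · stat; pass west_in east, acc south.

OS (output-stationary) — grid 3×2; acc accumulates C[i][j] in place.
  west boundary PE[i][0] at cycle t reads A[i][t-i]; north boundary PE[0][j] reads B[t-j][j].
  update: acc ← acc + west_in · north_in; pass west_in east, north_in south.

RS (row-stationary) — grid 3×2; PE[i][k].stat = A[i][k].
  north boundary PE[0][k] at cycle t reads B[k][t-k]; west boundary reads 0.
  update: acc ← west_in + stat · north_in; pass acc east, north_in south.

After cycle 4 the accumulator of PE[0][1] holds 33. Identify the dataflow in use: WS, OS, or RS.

dataflow = OS

Under WS (2×2), PE[0][1]:
  [0] (0,1) acc=0 (h:0 v:0)
  [1] (0,1) acc=24 (h:8 v:24)
  [2] (0,1) acc=15 (h:5 v:15)
  [3] (0,1) acc=27 (h:9 v:27)
  [4] (0,1) acc=0 (h:0 v:0)
Under OS (3×2), PE[0][1]:
  [0] (0,1) acc=0 (h:0 v:0)
  [1] (0,1) acc=24 (h:8 v:3)
  [2] (0,1) acc=33 (h:9 v:1)
  [3] (0,1) acc=33 (h:0 v:0)
  [4] (0,1) acc=33 (h:0 v:0)
Under RS (3×2), PE[0][1]:
  [0] (0,1) acc=0 (h:0 v:0)
  [1] (0,1) acc=33 (h:33 v:1)
  [2] (0,1) acc=33 (h:33 v:1)
  [3] (0,1) acc=0 (h:0 v:0)
  [4] (0,1) acc=0 (h:0 v:0)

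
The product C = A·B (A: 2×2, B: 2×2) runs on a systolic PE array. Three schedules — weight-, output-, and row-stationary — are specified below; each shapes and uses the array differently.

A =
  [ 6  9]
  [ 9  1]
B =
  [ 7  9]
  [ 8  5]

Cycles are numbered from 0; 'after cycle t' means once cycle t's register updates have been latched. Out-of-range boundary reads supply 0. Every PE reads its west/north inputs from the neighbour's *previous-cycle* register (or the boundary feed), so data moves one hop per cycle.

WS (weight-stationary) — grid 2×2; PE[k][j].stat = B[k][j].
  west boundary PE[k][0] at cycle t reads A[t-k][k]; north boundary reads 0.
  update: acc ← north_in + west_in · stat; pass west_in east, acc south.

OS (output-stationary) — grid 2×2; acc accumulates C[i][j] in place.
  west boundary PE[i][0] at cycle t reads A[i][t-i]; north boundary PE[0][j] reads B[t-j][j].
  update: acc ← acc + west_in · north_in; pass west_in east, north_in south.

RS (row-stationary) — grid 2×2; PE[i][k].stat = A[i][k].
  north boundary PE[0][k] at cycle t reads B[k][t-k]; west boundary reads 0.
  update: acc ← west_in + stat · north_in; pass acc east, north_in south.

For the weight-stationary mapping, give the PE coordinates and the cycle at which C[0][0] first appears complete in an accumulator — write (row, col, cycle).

(row, col, cycle) = (1, 0, 1)

WS — PE[1][0] is where C[0][0] collects:
  c0 r1c0: 0 / 0 / 0
  c1 r1c0: 114 / 9 / 114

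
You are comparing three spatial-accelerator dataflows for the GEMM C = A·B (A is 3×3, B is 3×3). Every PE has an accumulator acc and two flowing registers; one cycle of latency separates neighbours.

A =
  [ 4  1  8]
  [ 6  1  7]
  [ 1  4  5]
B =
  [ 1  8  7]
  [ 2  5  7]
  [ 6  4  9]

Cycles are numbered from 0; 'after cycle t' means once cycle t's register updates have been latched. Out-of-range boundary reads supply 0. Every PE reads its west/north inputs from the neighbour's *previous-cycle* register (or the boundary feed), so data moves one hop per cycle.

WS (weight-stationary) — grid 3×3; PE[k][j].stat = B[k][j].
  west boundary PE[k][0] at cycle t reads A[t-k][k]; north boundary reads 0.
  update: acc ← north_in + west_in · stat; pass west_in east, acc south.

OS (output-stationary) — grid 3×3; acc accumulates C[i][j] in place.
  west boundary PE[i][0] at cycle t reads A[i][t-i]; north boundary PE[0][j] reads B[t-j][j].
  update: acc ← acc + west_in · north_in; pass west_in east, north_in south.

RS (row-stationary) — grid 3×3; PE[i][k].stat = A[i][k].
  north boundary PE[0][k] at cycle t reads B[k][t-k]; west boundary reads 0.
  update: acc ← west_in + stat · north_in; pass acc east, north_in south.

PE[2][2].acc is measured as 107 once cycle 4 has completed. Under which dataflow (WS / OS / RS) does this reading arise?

dataflow = WS

Under WS (3×3), PE[2][2]:
  t=0 PE[2][2]: acc=0 h=0 v=0
  t=1 PE[2][2]: acc=0 h=0 v=0
  t=2 PE[2][2]: acc=0 h=0 v=0
  t=3 PE[2][2]: acc=0 h=0 v=0
  t=4 PE[2][2]: acc=107 h=8 v=107
Under OS (3×3), PE[2][2]:
  t=0 PE[2][2]: acc=0 h=0 v=0
  t=1 PE[2][2]: acc=0 h=0 v=0
  t=2 PE[2][2]: acc=0 h=0 v=0
  t=3 PE[2][2]: acc=0 h=0 v=0
  t=4 PE[2][2]: acc=7 h=1 v=7
Under RS (3×3), PE[2][2]:
  t=0 PE[2][2]: acc=0 h=0 v=0
  t=1 PE[2][2]: acc=0 h=0 v=0
  t=2 PE[2][2]: acc=0 h=0 v=0
  t=3 PE[2][2]: acc=0 h=0 v=0
  t=4 PE[2][2]: acc=39 h=39 v=6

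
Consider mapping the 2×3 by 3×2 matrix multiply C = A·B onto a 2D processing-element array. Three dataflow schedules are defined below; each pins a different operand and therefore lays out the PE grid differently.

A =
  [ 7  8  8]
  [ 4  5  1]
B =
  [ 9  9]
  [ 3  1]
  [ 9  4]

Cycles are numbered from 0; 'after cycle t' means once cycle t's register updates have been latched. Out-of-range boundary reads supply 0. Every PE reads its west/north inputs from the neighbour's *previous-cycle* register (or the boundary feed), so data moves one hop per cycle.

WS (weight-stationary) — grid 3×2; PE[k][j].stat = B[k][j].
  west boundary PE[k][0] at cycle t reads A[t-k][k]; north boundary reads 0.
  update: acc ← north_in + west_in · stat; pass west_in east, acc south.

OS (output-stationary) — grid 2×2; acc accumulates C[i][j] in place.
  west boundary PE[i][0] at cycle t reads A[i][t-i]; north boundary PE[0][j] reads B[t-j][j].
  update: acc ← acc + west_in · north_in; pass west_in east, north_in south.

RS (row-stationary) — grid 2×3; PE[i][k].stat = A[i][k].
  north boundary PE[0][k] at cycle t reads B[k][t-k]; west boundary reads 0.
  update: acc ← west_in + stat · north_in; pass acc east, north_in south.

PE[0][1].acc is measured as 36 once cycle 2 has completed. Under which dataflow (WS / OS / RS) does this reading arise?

dataflow = WS

WS (3×2 grid), PE[0][1]:
  step 0 · PE0,1: acc=0; fwd→0 fwd↓0
  step 1 · PE0,1: acc=63; fwd→7 fwd↓63
  step 2 · PE0,1: acc=36; fwd→4 fwd↓36
OS (2×2 grid), PE[0][1]:
  step 0 · PE0,1: acc=0; fwd→0 fwd↓0
  step 1 · PE0,1: acc=63; fwd→7 fwd↓9
  step 2 · PE0,1: acc=71; fwd→8 fwd↓1
RS (2×3 grid), PE[0][1]:
  step 0 · PE0,1: acc=0; fwd→0 fwd↓0
  step 1 · PE0,1: acc=87; fwd→87 fwd↓3
  step 2 · PE0,1: acc=71; fwd→71 fwd↓1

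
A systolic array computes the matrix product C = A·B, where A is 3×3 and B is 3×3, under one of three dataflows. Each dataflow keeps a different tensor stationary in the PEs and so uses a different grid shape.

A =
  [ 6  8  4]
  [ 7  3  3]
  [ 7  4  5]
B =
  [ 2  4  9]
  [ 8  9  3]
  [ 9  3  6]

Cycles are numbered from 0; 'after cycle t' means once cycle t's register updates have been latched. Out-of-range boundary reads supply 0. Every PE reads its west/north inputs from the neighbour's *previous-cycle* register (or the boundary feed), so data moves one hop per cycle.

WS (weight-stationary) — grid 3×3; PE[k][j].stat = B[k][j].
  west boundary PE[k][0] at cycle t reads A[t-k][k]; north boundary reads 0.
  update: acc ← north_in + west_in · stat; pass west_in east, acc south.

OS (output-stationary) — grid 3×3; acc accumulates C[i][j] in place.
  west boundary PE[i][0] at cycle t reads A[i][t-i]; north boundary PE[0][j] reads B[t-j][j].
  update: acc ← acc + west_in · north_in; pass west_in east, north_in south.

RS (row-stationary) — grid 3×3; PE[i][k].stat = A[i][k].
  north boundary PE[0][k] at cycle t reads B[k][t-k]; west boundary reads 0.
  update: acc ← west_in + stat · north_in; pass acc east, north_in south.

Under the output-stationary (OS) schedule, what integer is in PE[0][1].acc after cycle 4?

PE[0][1].acc = 108

OS (3×3). Following PE[0][1] plus its west/north inputs:
  [0] (0,0) acc=12 (h:6 v:2)
  [0] (0,1) acc=0 (h:0 v:0)
  [1] (0,0) acc=76 (h:8 v:8)
  [1] (0,1) acc=24 (h:6 v:4)
  [2] (0,0) acc=112 (h:4 v:9)
  [2] (0,1) acc=96 (h:8 v:9)
  [3] (0,0) acc=112 (h:0 v:0)
  [3] (0,1) acc=108 (h:4 v:3)
  [4] (0,0) acc=112 (h:0 v:0)
  [4] (0,1) acc=108 (h:0 v:0)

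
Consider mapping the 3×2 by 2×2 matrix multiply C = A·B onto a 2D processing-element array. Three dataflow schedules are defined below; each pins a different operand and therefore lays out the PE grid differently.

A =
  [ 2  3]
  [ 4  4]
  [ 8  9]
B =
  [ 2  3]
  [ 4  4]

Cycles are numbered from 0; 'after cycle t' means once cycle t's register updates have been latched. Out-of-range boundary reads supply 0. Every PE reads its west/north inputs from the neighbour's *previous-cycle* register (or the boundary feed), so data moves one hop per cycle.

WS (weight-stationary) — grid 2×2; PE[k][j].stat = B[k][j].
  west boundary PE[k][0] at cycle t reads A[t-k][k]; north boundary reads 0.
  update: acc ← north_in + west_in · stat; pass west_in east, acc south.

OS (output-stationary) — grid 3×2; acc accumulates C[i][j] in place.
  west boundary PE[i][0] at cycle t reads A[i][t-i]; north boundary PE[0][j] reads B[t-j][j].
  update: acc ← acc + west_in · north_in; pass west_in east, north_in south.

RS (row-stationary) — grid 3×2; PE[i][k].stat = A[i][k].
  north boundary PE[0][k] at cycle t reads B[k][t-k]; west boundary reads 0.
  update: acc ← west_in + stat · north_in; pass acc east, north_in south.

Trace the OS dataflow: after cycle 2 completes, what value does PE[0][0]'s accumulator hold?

PE[0][0].acc = 16

OS on a 3×2 grid — tracing PE[0][0] and its feeders:
  @0  [0,0]  acc 4  |  →2  ↓2
  @1  [0,0]  acc 16  |  →3  ↓4
  @2  [0,0]  acc 16  |  →0  ↓0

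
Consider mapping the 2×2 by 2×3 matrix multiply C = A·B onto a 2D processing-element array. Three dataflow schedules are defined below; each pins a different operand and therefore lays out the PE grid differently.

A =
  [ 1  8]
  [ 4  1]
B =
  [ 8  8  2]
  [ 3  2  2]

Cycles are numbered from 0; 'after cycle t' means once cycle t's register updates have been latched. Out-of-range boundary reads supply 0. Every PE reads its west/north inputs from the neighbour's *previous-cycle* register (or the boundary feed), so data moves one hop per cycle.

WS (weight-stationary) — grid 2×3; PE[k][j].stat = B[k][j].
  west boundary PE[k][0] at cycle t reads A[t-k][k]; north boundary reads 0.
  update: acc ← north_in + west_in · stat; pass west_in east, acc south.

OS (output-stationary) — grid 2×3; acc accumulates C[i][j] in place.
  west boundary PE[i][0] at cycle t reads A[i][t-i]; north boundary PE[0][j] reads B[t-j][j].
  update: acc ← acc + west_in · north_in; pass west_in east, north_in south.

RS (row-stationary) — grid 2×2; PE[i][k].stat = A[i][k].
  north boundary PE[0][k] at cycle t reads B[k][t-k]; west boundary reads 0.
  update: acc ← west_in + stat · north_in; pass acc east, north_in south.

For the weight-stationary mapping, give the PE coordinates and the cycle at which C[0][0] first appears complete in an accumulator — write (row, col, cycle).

WS — PE[1][0] is where C[0][0] collects:
  step 0 · PE1,0: acc=0; fwd→0 fwd↓0
  step 1 · PE1,0: acc=32; fwd→8 fwd↓32

(row, col, cycle) = (1, 0, 1)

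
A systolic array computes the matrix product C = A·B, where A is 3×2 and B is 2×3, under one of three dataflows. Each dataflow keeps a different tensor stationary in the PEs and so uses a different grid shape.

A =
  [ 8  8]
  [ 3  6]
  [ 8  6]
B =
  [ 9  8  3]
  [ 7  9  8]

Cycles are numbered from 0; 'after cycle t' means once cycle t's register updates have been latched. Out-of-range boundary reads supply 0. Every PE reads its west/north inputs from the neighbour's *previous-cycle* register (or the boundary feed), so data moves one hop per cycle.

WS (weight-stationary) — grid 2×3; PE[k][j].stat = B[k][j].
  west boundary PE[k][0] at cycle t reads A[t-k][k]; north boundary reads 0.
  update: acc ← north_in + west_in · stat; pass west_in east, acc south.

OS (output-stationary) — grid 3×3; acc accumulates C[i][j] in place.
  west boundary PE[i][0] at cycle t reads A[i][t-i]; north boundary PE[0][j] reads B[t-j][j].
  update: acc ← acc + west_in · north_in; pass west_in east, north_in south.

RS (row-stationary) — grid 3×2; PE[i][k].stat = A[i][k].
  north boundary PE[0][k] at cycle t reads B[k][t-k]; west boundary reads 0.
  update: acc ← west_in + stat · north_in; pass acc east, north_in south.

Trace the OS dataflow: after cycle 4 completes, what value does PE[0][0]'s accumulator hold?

PE[0][0].acc = 128

OS (3×3). Following PE[0][0] plus its west/north inputs:
  c0 r0c0: 72 / 8 / 9
  c1 r0c0: 128 / 8 / 7
  c2 r0c0: 128 / 0 / 0
  c3 r0c0: 128 / 0 / 0
  c4 r0c0: 128 / 0 / 0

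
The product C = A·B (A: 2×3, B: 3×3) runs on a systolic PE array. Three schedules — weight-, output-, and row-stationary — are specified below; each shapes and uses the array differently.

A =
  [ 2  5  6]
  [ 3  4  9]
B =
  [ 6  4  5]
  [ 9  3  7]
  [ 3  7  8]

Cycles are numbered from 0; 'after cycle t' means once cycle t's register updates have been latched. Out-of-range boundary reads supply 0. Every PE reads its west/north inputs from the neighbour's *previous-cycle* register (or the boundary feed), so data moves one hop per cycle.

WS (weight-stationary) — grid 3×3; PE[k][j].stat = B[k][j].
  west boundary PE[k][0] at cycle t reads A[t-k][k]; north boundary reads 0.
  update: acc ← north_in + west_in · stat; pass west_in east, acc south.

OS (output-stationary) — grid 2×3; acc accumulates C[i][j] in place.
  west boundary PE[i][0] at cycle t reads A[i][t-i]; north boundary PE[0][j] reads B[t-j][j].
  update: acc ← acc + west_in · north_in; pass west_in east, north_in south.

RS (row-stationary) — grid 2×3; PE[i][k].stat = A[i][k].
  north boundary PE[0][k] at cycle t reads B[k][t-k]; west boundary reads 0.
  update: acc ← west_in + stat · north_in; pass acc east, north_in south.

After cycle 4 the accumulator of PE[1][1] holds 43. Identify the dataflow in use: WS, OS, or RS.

— WS: 3×3; PE[1][1] trace:
  cycle 0: PE[1][1] → acc 0, east 0, south 0
  cycle 1: PE[1][1] → acc 0, east 0, south 0
  cycle 2: PE[1][1] → acc 23, east 5, south 23
  cycle 3: PE[1][1] → acc 24, east 4, south 24
  cycle 4: PE[1][1] → acc 0, east 0, south 0
— OS: 2×3; PE[1][1] trace:
  cycle 0: PE[1][1] → acc 0, east 0, south 0
  cycle 1: PE[1][1] → acc 0, east 0, south 0
  cycle 2: PE[1][1] → acc 12, east 3, south 4
  cycle 3: PE[1][1] → acc 24, east 4, south 3
  cycle 4: PE[1][1] → acc 87, east 9, south 7
— RS: 2×3; PE[1][1] trace:
  cycle 0: PE[1][1] → acc 0, east 0, south 0
  cycle 1: PE[1][1] → acc 0, east 0, south 0
  cycle 2: PE[1][1] → acc 54, east 54, south 9
  cycle 3: PE[1][1] → acc 24, east 24, south 3
  cycle 4: PE[1][1] → acc 43, east 43, south 7

dataflow = RS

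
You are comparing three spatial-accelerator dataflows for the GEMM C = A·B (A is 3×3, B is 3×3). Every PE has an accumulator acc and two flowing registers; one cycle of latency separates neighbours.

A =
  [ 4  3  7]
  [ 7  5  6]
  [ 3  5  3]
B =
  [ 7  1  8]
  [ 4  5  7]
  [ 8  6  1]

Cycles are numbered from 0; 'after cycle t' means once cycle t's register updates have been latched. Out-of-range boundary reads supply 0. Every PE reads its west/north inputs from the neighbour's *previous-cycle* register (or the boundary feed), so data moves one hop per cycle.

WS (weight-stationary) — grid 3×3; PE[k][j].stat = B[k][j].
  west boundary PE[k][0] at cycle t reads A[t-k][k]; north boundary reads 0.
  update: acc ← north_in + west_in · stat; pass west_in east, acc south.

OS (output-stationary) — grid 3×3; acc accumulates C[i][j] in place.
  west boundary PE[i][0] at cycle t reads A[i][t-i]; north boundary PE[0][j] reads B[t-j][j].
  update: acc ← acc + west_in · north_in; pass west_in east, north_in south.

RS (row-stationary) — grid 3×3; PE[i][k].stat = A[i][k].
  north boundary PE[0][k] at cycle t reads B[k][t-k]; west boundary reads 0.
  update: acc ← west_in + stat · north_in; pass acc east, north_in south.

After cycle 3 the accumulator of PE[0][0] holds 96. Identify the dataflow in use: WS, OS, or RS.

dataflow = OS

— WS: 3×3; PE[0][0] trace:
  @0  [0,0]  acc 28  |  →4  ↓28
  @1  [0,0]  acc 49  |  →7  ↓49
  @2  [0,0]  acc 21  |  →3  ↓21
  @3  [0,0]  acc 0  |  →0  ↓0
— OS: 3×3; PE[0][0] trace:
  @0  [0,0]  acc 28  |  →4  ↓7
  @1  [0,0]  acc 40  |  →3  ↓4
  @2  [0,0]  acc 96  |  →7  ↓8
  @3  [0,0]  acc 96  |  →0  ↓0
— RS: 3×3; PE[0][0] trace:
  @0  [0,0]  acc 28  |  →28  ↓7
  @1  [0,0]  acc 4  |  →4  ↓1
  @2  [0,0]  acc 32  |  →32  ↓8
  @3  [0,0]  acc 0  |  →0  ↓0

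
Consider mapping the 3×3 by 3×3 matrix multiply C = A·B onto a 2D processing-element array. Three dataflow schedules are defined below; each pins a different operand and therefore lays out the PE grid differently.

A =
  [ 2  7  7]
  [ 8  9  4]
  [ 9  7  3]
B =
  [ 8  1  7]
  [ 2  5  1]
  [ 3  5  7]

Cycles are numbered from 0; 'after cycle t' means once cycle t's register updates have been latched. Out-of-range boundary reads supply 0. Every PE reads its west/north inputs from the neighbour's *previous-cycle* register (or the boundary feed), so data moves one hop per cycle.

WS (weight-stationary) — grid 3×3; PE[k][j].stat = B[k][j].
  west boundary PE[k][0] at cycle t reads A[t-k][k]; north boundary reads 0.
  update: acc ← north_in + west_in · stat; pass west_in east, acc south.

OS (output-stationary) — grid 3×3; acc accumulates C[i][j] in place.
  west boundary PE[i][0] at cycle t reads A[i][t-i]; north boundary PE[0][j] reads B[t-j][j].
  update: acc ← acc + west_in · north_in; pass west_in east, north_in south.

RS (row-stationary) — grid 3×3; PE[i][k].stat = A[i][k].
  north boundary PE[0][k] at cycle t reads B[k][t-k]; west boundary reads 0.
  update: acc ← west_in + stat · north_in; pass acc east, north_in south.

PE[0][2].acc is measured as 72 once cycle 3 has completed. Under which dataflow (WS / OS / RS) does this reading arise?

dataflow = RS

WS [3×3] PE[0][2] across cycles:
  step 0 · PE0,2: acc=0; fwd→0 fwd↓0
  step 1 · PE0,2: acc=0; fwd→0 fwd↓0
  step 2 · PE0,2: acc=14; fwd→2 fwd↓14
  step 3 · PE0,2: acc=56; fwd→8 fwd↓56
OS [3×3] PE[0][2] across cycles:
  step 0 · PE0,2: acc=0; fwd→0 fwd↓0
  step 1 · PE0,2: acc=0; fwd→0 fwd↓0
  step 2 · PE0,2: acc=14; fwd→2 fwd↓7
  step 3 · PE0,2: acc=21; fwd→7 fwd↓1
RS [3×3] PE[0][2] across cycles:
  step 0 · PE0,2: acc=0; fwd→0 fwd↓0
  step 1 · PE0,2: acc=0; fwd→0 fwd↓0
  step 2 · PE0,2: acc=51; fwd→51 fwd↓3
  step 3 · PE0,2: acc=72; fwd→72 fwd↓5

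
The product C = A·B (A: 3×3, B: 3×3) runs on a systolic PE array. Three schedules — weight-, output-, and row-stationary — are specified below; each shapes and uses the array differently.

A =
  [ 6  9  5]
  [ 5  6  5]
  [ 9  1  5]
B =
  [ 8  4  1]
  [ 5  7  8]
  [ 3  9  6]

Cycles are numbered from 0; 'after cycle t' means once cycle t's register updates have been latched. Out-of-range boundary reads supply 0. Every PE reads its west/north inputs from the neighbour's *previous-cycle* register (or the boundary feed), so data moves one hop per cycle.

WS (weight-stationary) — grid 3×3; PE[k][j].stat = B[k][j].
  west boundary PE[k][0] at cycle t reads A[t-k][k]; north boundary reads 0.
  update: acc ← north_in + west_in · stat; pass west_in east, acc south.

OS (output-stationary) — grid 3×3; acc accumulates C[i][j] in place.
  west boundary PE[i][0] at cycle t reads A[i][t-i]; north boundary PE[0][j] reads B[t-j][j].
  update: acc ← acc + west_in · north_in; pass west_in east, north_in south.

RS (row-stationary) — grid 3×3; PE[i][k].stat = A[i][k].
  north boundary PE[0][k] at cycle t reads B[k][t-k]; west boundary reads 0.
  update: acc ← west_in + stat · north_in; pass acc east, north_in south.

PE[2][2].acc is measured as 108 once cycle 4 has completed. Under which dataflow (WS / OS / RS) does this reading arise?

dataflow = WS

WS (3×3 grid), PE[2][2]:
  [0] (2,2) acc=0 (h:0 v:0)
  [1] (2,2) acc=0 (h:0 v:0)
  [2] (2,2) acc=0 (h:0 v:0)
  [3] (2,2) acc=0 (h:0 v:0)
  [4] (2,2) acc=108 (h:5 v:108)
OS (3×3 grid), PE[2][2]:
  [0] (2,2) acc=0 (h:0 v:0)
  [1] (2,2) acc=0 (h:0 v:0)
  [2] (2,2) acc=0 (h:0 v:0)
  [3] (2,2) acc=0 (h:0 v:0)
  [4] (2,2) acc=9 (h:9 v:1)
RS (3×3 grid), PE[2][2]:
  [0] (2,2) acc=0 (h:0 v:0)
  [1] (2,2) acc=0 (h:0 v:0)
  [2] (2,2) acc=0 (h:0 v:0)
  [3] (2,2) acc=0 (h:0 v:0)
  [4] (2,2) acc=92 (h:92 v:3)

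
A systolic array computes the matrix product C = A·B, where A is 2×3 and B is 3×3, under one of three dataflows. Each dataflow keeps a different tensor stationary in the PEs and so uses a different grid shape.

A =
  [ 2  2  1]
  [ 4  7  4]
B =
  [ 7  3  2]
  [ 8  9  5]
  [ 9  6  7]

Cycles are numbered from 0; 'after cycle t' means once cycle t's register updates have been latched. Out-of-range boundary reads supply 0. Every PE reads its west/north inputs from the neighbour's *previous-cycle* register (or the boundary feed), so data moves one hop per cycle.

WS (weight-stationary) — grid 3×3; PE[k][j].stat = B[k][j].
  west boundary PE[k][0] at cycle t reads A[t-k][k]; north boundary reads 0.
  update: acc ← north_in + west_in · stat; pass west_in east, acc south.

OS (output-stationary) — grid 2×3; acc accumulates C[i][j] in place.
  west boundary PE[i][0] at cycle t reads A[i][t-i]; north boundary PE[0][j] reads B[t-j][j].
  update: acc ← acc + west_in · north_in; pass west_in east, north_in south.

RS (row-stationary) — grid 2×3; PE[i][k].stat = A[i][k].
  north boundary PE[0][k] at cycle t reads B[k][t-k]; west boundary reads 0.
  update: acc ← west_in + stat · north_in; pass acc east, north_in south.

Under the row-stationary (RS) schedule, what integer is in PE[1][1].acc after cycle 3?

PE[1][1].acc = 75

RS (2×3). Following PE[1][1] plus its west/north inputs:
  step 0 · PE0,1: acc=0; fwd→0 fwd↓0
  step 0 · PE1,0: acc=0; fwd→0 fwd↓0
  step 0 · PE1,1: acc=0; fwd→0 fwd↓0
  step 1 · PE0,1: acc=30; fwd→30 fwd↓8
  step 1 · PE1,0: acc=28; fwd→28 fwd↓7
  step 1 · PE1,1: acc=0; fwd→0 fwd↓0
  step 2 · PE0,1: acc=24; fwd→24 fwd↓9
  step 2 · PE1,0: acc=12; fwd→12 fwd↓3
  step 2 · PE1,1: acc=84; fwd→84 fwd↓8
  step 3 · PE0,1: acc=14; fwd→14 fwd↓5
  step 3 · PE1,0: acc=8; fwd→8 fwd↓2
  step 3 · PE1,1: acc=75; fwd→75 fwd↓9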